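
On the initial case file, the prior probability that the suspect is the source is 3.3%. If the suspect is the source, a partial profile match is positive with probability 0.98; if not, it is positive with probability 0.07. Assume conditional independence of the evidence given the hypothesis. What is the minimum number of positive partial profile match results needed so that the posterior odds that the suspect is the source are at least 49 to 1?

3

Prior odds: 0.033 ÷ 0.967 = 33/967.
Likelihood ratio of a positive = 0.98/0.07 = 14.
Target odds = 49.
Require 14ⁿ ≥ 49 ÷ (33/967) = 47383/33.
14² = 196 falls short of 47383/33 but 14³ = 2744 reaches it, so n = 3.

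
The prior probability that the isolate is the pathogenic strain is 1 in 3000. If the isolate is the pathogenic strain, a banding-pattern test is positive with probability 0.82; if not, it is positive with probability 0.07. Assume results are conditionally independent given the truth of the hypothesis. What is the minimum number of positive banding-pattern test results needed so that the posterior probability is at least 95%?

Prior odds: (1/3000) ÷ (2999/3000) = 1/2999.
Likelihood ratio of a positive = 0.82/0.07 = 82/7.
Target odds: 0.95 ÷ 0.05 = 19.
Require (82/7)ⁿ ≥ 19 ÷ (1/2999) = 56981.
(82/7)⁴ = 45212176/2401 falls short of 56981 but (82/7)⁵ ≈220587 reaches it, so n = 5.

5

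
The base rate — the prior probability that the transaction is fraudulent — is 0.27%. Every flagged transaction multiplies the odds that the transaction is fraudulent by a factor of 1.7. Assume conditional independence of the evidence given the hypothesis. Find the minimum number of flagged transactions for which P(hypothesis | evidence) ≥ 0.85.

15

Prior odds = 0.0027/0.9973 = 27/9973.
Likelihood ratio per flagged transaction = 1.7.
Target odds: 0.85 ÷ 0.15 = 17/3.
Require 1.7ⁿ ≥ 17/3 ÷ (27/9973) = 169541/81.
1.7¹⁴ ≈1683.78 falls short of 169541/81 but 1.7¹⁵ ≈2862.42 reaches it, so n = 15.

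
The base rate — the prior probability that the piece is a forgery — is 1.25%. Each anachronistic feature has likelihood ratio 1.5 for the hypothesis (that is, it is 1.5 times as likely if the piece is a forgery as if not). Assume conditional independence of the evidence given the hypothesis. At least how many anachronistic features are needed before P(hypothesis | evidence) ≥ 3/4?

Prior odds = 0.0125/0.9875 = 1/79.
Likelihood ratio per anachronistic feature = 1.5.
Target odds: 0.75 ÷ 0.25 = 3.
Require 1.5ⁿ ≥ 3 ÷ (1/79) = 237.
1.5¹³ = 1594323/8192 falls short of 237 but 1.5¹⁴ = 4782969/16384 reaches it, so n = 14.

14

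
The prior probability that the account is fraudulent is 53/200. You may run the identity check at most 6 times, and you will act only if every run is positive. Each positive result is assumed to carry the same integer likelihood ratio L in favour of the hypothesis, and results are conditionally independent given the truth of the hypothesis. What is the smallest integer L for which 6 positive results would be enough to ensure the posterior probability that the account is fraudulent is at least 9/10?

2

Prior odds = 0.265/0.735 = 53/147.
Target odds = 0.9/0.1 = 9.
Need L⁶ ≥ 9 ÷ (53/147) = 1323/53.
1⁶ = 1 < 1323/53 ≤ 64 = 2⁶, so L = 2.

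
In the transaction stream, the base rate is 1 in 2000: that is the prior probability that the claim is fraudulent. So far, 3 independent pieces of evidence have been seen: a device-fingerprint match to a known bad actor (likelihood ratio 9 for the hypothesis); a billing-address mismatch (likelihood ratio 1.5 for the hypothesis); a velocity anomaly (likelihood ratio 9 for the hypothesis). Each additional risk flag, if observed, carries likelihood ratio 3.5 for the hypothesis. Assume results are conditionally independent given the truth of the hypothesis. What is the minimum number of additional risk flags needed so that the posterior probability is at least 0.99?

6

Prior odds = 0.0005/0.9995 = 1/1999.
Combined Bayes factor of the evidence already in hand = 9 × 1.5 × 9 = 121.5.
Odds after that evidence = (1/1999) × 121.5 = 243/3998.
Target odds = 0.99/0.01 = 99.
Need 3.5ⁿ ≥ 99 ÷ (243/3998) = 43978/27.
3.5⁵ = 525.21875 falls short of 43978/27 but 3.5⁶ = 1838.265625 reaches it, so n = 6.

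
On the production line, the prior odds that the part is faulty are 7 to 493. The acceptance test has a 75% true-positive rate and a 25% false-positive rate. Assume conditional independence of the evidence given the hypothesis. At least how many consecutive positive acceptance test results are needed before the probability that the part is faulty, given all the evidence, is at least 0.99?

9

Prior odds = 7/493.
Likelihood ratio of a positive result = 0.75/0.25 = 3.
Target odds: 0.99 ÷ 0.01 = 99.
Require 3ⁿ ≥ 99 ÷ (7/493) = 48807/7.
3⁸ = 6561 falls short of 48807/7 but 3⁹ = 19683 reaches it, so n = 9.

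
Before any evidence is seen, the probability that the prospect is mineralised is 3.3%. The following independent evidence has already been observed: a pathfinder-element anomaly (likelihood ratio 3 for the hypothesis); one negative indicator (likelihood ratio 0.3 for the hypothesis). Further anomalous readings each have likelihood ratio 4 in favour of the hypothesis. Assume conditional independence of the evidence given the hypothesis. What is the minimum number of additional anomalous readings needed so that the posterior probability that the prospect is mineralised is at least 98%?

Prior odds = 0.033/0.967 = 33/967.
Combined Bayes factor of the evidence already in hand = 3 × 0.3 = 0.9.
Odds after that evidence = (33/967) × 0.9 = 297/9670.
Target odds = 0.98/0.02 = 49.
Need 4ⁿ ≥ 49 ÷ (297/9670) = 473830/297.
4⁵ = 1024 falls short of 473830/297 but 4⁶ = 4096 reaches it, so n = 6.

6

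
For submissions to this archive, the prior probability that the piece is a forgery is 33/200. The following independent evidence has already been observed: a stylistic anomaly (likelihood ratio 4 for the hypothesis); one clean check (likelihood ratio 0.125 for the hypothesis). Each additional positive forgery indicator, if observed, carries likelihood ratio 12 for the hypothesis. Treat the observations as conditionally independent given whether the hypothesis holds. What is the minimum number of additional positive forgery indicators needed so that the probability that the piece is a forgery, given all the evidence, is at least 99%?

Prior odds = 0.165/0.835 = 33/167.
Combined Bayes factor of the evidence already in hand = 4 × 0.125 = 0.5.
Odds after that evidence = (33/167) × 0.5 = 33/334.
Target odds = 0.99/0.01 = 99.
Need 12ⁿ ≥ 99 ÷ (33/334) = 1002.
12² = 144 falls short of 1002 but 12³ = 1728 reaches it, so n = 3.

3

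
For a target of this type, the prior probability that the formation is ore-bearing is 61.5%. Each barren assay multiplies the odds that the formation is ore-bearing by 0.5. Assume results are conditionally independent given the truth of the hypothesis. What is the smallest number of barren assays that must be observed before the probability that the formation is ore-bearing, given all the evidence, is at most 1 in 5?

3

Prior odds: 0.615 ÷ 0.385 = 123/77.
Likelihood ratio per barren assay = 0.5.
Target odds: 0.2 ÷ 0.8 = 0.25.
Need (123/77) × 0.5ⁿ ≤ 0.25, i.e. 0.5ⁿ ≤ 77/492.
0.5² = 0.25 is still above 77/492 but 0.5³ = 0.125 is at or below it, so n = 3.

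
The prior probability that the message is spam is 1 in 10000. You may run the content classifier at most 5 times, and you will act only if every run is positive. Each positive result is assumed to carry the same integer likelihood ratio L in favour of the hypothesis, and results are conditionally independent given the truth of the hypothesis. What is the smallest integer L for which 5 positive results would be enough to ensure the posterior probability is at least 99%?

16

Prior odds = 0.0001/0.9999 = 1/9999.
Target odds = 0.99/0.01 = 99.
Need L⁵ ≥ 99 ÷ (1/9999) = 989901.
15⁵ = 759375 < 989901 ≤ 1048576 = 16⁵, so L = 16.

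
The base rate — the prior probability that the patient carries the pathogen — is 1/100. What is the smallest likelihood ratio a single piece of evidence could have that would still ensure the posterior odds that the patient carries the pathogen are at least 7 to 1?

693

Prior odds = 0.01/0.99 = 1/99.
Target odds = 7.
Required Bayes factor = 7 ÷ (1/99) = 693.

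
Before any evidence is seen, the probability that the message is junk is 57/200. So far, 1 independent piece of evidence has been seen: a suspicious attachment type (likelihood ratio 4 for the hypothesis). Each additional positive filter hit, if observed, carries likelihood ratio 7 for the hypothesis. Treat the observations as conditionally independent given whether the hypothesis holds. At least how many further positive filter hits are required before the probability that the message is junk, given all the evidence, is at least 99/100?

Prior odds = 0.285/0.715 = 57/143.
Bayes factor of the evidence already in hand = 4.
Odds after that evidence = (57/143) × 4 = 228/143.
Target odds = 0.99/0.01 = 99.
Need 7ⁿ ≥ 99 ÷ (228/143) = 4719/76.
7² = 49 falls short of 4719/76 but 7³ = 343 reaches it, so n = 3.

3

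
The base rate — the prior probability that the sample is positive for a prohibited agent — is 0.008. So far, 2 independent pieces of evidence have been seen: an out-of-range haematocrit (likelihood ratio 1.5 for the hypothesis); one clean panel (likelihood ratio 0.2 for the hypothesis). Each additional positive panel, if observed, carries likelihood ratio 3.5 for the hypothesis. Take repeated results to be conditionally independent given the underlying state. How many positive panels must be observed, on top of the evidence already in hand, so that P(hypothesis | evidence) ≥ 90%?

7

Prior odds = 0.008/0.992 = 1/124.
Combined Bayes factor of the evidence already in hand = 1.5 × 0.2 = 0.3.
Odds after that evidence = (1/124) × 0.3 = 3/1240.
Target odds = 0.9/0.1 = 9.
Need 3.5ⁿ ≥ 9 ÷ (3/1240) = 3720.
3.5⁶ = 1838.265625 falls short of 3720 but 3.5⁷ = 823543/128 reaches it, so n = 7.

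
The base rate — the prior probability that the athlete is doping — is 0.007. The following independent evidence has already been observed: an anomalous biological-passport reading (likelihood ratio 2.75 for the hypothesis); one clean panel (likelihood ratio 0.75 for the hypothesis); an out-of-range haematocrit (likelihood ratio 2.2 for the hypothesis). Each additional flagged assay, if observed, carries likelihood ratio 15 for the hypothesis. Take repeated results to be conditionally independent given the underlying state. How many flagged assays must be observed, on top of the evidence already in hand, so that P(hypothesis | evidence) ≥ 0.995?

4

Prior odds = 0.007/0.993 = 7/993.
Combined Bayes factor of the evidence already in hand = 2.75 × 0.75 × 2.2 = 4.5375.
Odds after that evidence = (7/993) × 4.5375 = 847/26480.
Target odds = 0.995/0.005 = 199.
Need 15ⁿ ≥ 199 ÷ (847/26480) = 5269520/847.
15³ = 3375 falls short of 5269520/847 but 15⁴ = 50625 reaches it, so n = 4.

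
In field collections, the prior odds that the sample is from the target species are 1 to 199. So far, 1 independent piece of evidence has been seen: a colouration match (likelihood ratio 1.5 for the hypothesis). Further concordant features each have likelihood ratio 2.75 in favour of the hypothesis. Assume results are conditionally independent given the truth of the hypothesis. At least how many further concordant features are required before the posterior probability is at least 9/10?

8

Prior odds = 1/199.
Bayes factor of the evidence already in hand = 1.5.
Odds after that evidence = (1/199) × 1.5 = 3/398.
Target odds = 0.9/0.1 = 9.
Need 2.75ⁿ ≥ 9 ÷ (3/398) = 1194.
2.75⁷ = 19487171/16384 falls short of 1194 but 2.75⁸ = 214358881/65536 reaches it, so n = 8.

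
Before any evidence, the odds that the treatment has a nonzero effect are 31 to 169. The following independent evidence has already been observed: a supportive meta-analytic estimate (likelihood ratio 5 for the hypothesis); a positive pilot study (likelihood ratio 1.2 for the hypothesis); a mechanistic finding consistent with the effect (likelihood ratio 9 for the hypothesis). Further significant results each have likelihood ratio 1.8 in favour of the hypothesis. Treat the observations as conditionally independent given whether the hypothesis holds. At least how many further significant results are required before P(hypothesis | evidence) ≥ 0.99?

4

Prior odds = 31/169.
Combined Bayes factor of the evidence already in hand = 5 × 1.2 × 9 = 54.
Odds after that evidence = (31/169) × 54 = 1674/169.
Target odds = 0.99/0.01 = 99.
Need 1.8ⁿ ≥ 99 ÷ (1674/169) = 1859/186.
1.8³ = 5.832 falls short of 1859/186 but 1.8⁴ = 10.4976 reaches it, so n = 4.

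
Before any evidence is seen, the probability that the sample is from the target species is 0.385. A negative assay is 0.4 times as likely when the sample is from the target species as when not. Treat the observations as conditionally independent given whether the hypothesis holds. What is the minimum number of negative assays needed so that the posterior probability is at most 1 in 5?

Prior odds: 0.385 ÷ 0.615 = 77/123.
Likelihood ratio per negative assay = 0.4.
Target posterior odds = 0.2/0.8 = 0.25.
Need (77/123) × 0.4ⁿ ≤ 0.25, i.e. 0.4ⁿ ≤ 123/308.
0.4¹ = 0.4 is still above 123/308 but 0.4² = 0.16 is at or below it, so n = 2.

2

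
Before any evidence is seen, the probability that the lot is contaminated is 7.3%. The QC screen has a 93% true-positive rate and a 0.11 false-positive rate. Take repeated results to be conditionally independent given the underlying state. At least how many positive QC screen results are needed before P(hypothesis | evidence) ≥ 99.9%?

Prior odds = 0.073/0.927 = 73/927.
Likelihood ratio of a positive result = 0.93/0.11 = 93/11.
Target posterior odds = 0.999/0.001 = 999.
Need (73/927) × (93/11)ⁿ ≥ 999, i.e. (93/11)ⁿ ≥ 926073/73.
(93/11)⁴ = 74805201/14641 falls short of 926073/73 but (93/11)⁵ ≈43196.8 reaches it, so n = 5.

5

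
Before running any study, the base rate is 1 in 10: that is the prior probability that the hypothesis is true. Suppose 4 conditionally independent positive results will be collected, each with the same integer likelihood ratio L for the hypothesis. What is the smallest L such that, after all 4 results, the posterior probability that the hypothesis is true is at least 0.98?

5

Prior odds = 0.1/0.9 = 1/9.
Target odds = 0.98/0.02 = 49.
Need L⁴ ≥ 49 ÷ (1/9) = 441.
4⁴ = 256 < 441 ≤ 625 = 5⁴, so L = 5.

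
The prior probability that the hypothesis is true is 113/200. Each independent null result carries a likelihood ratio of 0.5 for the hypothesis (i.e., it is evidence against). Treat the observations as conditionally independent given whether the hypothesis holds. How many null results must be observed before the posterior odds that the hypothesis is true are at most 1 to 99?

8

Prior odds: 0.565 ÷ 0.435 = 113/87.
Likelihood ratio per null result = 0.5.
Target odds = 1/99.
Require 0.5ⁿ ≤ 1/99 ÷ (113/87) = 29/3729.
0.5⁷ = 0.0078125 is still above 29/3729 but 0.5⁸ = 0.00390625 is at or below it, so n = 8.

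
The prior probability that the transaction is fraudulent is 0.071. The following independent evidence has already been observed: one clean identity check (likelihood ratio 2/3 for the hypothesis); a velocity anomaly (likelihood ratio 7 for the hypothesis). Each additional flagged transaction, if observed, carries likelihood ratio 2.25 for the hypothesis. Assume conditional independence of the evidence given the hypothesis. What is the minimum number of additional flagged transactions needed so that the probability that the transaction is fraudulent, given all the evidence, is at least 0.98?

7

Prior odds = 0.071/0.929 = 71/929.
Combined Bayes factor of the evidence already in hand = (2/3) × 7 = 14/3.
Odds after that evidence = (71/929) × 14/3 = 994/2787.
Target odds = 0.98/0.02 = 49.
Need 2.25ⁿ ≥ 49 ÷ (994/2787) = 19509/142.
2.25⁶ = 531441/4096 falls short of 19509/142 but 2.25⁷ = 4782969/16384 reaches it, so n = 7.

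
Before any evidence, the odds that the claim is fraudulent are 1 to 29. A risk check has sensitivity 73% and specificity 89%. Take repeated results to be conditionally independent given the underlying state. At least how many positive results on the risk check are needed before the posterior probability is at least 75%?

3

Prior odds = 1/29.
False-positive rate = 1 − 0.89 = 0.11; likelihood ratio of a positive = 0.73/0.11 = 73/11.
Target odds: 0.75 ÷ 0.25 = 3.
Require (73/11)ⁿ ≥ 3 ÷ (1/29) = 87.
(73/11)² = 5329/121 falls short of 87 but (73/11)³ = 389017/1331 reaches it, so n = 3.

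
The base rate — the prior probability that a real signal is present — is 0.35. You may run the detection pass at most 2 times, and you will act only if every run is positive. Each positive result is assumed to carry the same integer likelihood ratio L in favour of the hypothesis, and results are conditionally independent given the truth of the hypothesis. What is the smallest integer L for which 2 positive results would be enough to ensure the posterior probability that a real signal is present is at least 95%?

6

Prior odds = 0.35/0.65 = 7/13.
Target odds = 0.95/0.05 = 19.
Need L² ≥ 19 ÷ (7/13) = 247/7.
5² = 25 < 247/7 ≤ 36 = 6², so L = 6.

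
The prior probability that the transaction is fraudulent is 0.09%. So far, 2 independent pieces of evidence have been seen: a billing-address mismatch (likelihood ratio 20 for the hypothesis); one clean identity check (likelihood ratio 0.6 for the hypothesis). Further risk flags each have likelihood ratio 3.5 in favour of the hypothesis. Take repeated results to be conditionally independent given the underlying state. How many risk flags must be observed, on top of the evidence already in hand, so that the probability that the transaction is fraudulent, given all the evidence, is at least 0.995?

Prior odds = 0.0009/0.9991 = 9/9991.
Combined Bayes factor of the evidence already in hand = 20 × 0.6 = 12.
Odds after that evidence = (9/9991) × 12 = 108/9991.
Target odds = 0.995/0.005 = 199.
Need 3.5ⁿ ≥ 199 ÷ (108/9991) = 1988209/108.
3.5⁷ = 823543/128 falls short of 1988209/108 but 3.5⁸ = 5764801/256 reaches it, so n = 8.

8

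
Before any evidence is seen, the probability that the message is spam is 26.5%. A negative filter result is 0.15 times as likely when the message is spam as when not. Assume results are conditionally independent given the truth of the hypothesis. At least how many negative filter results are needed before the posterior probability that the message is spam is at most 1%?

Prior odds: 0.265 ÷ 0.735 = 53/147.
Likelihood ratio per negative filter result = 0.15.
Target odds: 0.01 ÷ 0.99 = 1/99.
Need (53/147) × 0.15ⁿ ≤ 1/99, i.e. 0.15ⁿ ≤ 49/1749.
0.15¹ = 0.15 is still above 49/1749 but 0.15² = 0.0225 is at or below it, so n = 2.

2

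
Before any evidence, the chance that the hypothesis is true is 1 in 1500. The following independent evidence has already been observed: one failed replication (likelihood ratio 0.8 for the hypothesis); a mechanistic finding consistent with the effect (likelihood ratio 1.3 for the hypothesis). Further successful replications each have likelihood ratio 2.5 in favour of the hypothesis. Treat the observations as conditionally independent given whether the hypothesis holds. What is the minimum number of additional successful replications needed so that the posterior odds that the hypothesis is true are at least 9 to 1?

Prior odds = (1/1500)/(1499/1500) = 1/1499.
Combined Bayes factor of the evidence already in hand = 0.8 × 1.3 = 1.04.
Odds after that evidence = (1/1499) × 1.04 = 26/37475.
Target odds = 9.
Need 2.5ⁿ ≥ 9 ÷ (26/37475) = 337275/26.
2.5¹⁰ = 9765625/1024 falls short of 337275/26 but 2.5¹¹ = 48828125/2048 reaches it, so n = 11.

11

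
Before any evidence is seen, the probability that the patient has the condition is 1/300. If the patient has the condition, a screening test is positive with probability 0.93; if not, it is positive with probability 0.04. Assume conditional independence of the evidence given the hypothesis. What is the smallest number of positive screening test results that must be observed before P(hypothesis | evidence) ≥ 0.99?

Prior odds: (1/300) ÷ (299/300) = 1/299.
Likelihood ratio of a positive = 0.93/0.04 = 23.25.
Target posterior odds = 0.99/0.01 = 99.
Require 23.25ⁿ ≥ 99 ÷ (1/299) = 29601.
23.25³ = 804357/64 falls short of 29601 but 23.25⁴ = 74805201/256 reaches it, so n = 4.

4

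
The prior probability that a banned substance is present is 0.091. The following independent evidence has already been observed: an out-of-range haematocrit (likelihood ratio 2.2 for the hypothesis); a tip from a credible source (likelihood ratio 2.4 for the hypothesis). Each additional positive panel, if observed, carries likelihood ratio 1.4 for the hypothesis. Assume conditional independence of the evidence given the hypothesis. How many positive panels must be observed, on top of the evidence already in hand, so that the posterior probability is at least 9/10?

Prior odds = 0.091/0.909 = 91/909.
Combined Bayes factor of the evidence already in hand = 2.2 × 2.4 = 5.28.
Odds after that evidence = (91/909) × 5.28 = 4004/7575.
Target odds = 0.9/0.1 = 9.
Need 1.4ⁿ ≥ 9 ÷ (4004/7575) = 68175/4004.
1.4⁸ = 5764801/390625 falls short of 68175/4004 but 1.4⁹ = 40353607/1953125 reaches it, so n = 9.

9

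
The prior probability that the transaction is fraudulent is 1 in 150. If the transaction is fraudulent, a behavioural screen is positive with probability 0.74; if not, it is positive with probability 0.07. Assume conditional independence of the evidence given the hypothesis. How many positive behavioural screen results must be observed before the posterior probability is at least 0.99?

Prior odds: (1/150) ÷ (149/150) = 1/149.
Likelihood ratio of a positive = 0.74/0.07 = 74/7.
Target posterior odds = 0.99/0.01 = 99.
Require (74/7)ⁿ ≥ 99 ÷ (1/149) = 14751.
(74/7)⁴ = 29986576/2401 falls short of 14751 but (74/7)⁵ ≈132029 reaches it, so n = 5.

5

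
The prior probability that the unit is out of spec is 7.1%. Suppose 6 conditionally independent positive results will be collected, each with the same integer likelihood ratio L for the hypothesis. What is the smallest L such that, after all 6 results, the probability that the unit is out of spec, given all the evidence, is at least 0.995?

4

Prior odds = 0.071/0.929 = 71/929.
Target odds = 0.995/0.005 = 199.
Need L⁶ ≥ 199 ÷ (71/929) = 184871/71.
3⁶ = 729 < 184871/71 ≤ 4096 = 4⁶, so L = 4.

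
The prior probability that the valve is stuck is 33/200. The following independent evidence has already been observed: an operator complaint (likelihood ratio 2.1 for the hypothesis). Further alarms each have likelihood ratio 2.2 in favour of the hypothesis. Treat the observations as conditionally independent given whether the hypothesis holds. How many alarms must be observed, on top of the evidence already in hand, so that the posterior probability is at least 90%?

4

Prior odds = 0.165/0.835 = 33/167.
Bayes factor of the evidence already in hand = 2.1.
Odds after that evidence = (33/167) × 2.1 = 693/1670.
Target odds = 0.9/0.1 = 9.
Need 2.2ⁿ ≥ 9 ÷ (693/1670) = 1670/77.
2.2³ = 10.648 falls short of 1670/77 but 2.2⁴ = 23.4256 reaches it, so n = 4.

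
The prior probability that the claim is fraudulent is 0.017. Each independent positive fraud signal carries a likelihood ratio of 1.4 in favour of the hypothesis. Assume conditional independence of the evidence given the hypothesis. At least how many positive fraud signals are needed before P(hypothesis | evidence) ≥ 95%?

Prior odds = 0.017/0.983 = 17/983.
Likelihood ratio per positive fraud signal = 1.4.
Target posterior odds = 0.95/0.05 = 19.
Need (17/983) × 1.4ⁿ ≥ 19, i.e. 1.4ⁿ ≥ 18677/17.
1.4²⁰ ≈836.683 falls short of 18677/17 but 1.4²¹ ≈1171.36 reaches it, so n = 21.

21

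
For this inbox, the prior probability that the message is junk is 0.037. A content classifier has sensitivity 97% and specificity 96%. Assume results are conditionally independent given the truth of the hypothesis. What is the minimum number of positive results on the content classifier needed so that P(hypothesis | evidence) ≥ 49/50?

Prior odds: 0.037 ÷ 0.963 = 37/963.
False-positive rate = 1 − 0.96 = 0.04; likelihood ratio of a positive = 0.97/0.04 = 24.25.
Target odds: 0.98 ÷ 0.02 = 49.
Require 24.25ⁿ ≥ 49 ÷ (37/963) = 47187/37.
24.25² = 588.0625 falls short of 47187/37 but 24.25³ = 912673/64 reaches it, so n = 3.

3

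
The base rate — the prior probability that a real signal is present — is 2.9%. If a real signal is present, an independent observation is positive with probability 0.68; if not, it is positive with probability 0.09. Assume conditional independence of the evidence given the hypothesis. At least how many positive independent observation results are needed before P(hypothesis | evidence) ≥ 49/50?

4

Prior odds: 0.029 ÷ 0.971 = 29/971.
Likelihood ratio of a positive = 0.68/0.09 = 68/9.
Target odds: 0.98 ÷ 0.02 = 49.
Need (29/971) × (68/9)ⁿ ≥ 49, i.e. (68/9)ⁿ ≥ 47579/29.
(68/9)³ = 314432/729 falls short of 47579/29 but (68/9)⁴ = 21381376/6561 reaches it, so n = 4.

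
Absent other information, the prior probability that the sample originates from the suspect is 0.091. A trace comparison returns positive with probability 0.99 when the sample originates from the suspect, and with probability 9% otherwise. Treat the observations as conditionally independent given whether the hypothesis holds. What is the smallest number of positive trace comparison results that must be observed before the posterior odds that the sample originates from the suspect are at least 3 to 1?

Prior odds = 0.091/0.909 = 91/909.
Likelihood ratio of a positive result = 0.99/0.09 = 11.
Target odds = 3.
Need (91/909) × 11ⁿ ≥ 3, i.e. 11ⁿ ≥ 2727/91.
11¹ = 11 falls short of 2727/91 but 11² = 121 reaches it, so n = 2.

2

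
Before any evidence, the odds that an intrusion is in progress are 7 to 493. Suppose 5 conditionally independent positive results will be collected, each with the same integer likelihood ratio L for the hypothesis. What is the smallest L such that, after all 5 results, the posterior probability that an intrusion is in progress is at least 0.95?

Prior odds = 7/493.
Target odds = 0.95/0.05 = 19.
Need L⁵ ≥ 19 ÷ (7/493) = 9367/7.
4⁵ = 1024 < 9367/7 ≤ 3125 = 5⁵, so L = 5.

5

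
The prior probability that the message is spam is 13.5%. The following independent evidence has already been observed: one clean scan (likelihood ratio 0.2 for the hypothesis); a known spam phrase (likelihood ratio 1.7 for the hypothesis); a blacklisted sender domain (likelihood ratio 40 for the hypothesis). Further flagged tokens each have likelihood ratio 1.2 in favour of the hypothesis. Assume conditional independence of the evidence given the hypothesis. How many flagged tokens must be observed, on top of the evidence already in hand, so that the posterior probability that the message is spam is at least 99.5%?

25

Prior odds = 0.135/0.865 = 27/173.
Combined Bayes factor of the evidence already in hand = 0.2 × 1.7 × 40 = 13.6.
Odds after that evidence = (27/173) × 13.6 = 1836/865.
Target odds = 0.995/0.005 = 199.
Need 1.2ⁿ ≥ 199 ÷ (1836/865) = 172135/1836.
1.2²⁴ ≈79.4968 falls short of 172135/1836 but 1.2²⁵ ≈95.3962 reaches it, so n = 25.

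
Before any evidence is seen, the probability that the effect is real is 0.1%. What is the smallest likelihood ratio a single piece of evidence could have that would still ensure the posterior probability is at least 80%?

Prior odds = 0.001/0.999 = 1/999.
Target odds = 0.8/0.2 = 4.
Required Bayes factor = 4 ÷ (1/999) = 3996.

3996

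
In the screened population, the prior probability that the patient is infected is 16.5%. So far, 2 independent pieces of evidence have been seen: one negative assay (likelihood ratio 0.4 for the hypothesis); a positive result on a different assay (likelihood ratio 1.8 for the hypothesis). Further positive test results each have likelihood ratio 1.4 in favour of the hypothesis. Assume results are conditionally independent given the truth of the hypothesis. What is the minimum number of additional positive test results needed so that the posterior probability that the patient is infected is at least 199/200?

22

Prior odds = 0.165/0.835 = 33/167.
Combined Bayes factor of the evidence already in hand = 0.4 × 1.8 = 0.72.
Odds after that evidence = (33/167) × 0.72 = 594/4175.
Target odds = 0.995/0.005 = 199.
Need 1.4ⁿ ≥ 199 ÷ (594/4175) = 830825/594.
1.4²¹ ≈1171.36 falls short of 830825/594 but 1.4²² ≈1639.9 reaches it, so n = 22.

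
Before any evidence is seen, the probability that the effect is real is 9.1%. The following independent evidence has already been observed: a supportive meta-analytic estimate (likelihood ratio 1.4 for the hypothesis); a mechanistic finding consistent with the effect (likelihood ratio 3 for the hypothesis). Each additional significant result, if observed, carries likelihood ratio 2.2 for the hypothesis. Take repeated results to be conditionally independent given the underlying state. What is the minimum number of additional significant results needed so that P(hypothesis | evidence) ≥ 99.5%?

8

Prior odds = 0.091/0.909 = 91/909.
Combined Bayes factor of the evidence already in hand = 1.4 × 3 = 4.2.
Odds after that evidence = (91/909) × 4.2 = 637/1515.
Target odds = 0.995/0.005 = 199.
Need 2.2ⁿ ≥ 199 ÷ (637/1515) = 301485/637.
2.2⁷ = 19487171/78125 falls short of 301485/637 but 2.2⁸ = 214358881/390625 reaches it, so n = 8.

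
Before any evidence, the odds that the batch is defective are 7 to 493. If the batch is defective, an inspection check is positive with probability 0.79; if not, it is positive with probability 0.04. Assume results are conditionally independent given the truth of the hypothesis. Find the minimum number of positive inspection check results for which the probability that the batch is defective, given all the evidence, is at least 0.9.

3

Prior odds = 7/493.
Likelihood ratio of a positive = 0.79/0.04 = 19.75.
Target odds: 0.9 ÷ 0.1 = 9.
Require 19.75ⁿ ≥ 9 ÷ (7/493) = 4437/7.
19.75² = 390.0625 falls short of 4437/7 but 19.75³ = 7703.734375 reaches it, so n = 3.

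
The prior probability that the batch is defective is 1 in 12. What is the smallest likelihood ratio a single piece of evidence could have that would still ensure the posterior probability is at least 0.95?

209

Prior odds = (1/12)/(11/12) = 1/11.
Target odds = 0.95/0.05 = 19.
Required Bayes factor = 19 ÷ (1/11) = 209.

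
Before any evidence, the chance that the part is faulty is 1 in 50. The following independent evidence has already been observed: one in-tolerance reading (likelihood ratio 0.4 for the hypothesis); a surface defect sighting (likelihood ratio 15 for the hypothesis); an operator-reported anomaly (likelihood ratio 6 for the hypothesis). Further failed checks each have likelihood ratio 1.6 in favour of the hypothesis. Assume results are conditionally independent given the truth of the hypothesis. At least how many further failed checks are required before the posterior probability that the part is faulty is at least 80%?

Prior odds = 0.02/0.98 = 1/49.
Combined Bayes factor of the evidence already in hand = 0.4 × 15 × 6 = 36.
Odds after that evidence = (1/49) × 36 = 36/49.
Target odds = 0.8/0.2 = 4.
Need 1.6ⁿ ≥ 4 ÷ (36/49) = 49/9.
1.6³ = 4.096 falls short of 49/9 but 1.6⁴ = 6.5536 reaches it, so n = 4.

4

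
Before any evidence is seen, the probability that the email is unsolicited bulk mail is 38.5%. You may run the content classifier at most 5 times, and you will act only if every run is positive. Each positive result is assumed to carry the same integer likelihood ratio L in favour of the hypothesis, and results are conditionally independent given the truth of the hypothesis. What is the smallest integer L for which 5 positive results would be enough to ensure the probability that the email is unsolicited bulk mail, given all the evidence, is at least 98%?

Prior odds = 0.385/0.615 = 77/123.
Target odds = 0.98/0.02 = 49.
Need L⁵ ≥ 49 ÷ (77/123) = 861/11.
2⁵ = 32 < 861/11 ≤ 243 = 3⁵, so L = 3.

3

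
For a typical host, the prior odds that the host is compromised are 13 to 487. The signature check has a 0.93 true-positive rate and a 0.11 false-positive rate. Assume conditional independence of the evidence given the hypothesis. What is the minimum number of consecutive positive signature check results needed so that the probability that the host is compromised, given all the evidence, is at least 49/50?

4

Prior odds = 13/487.
Likelihood ratio of a positive result = 0.93/0.11 = 93/11.
Target odds: 0.98 ÷ 0.02 = 49.
Need (13/487) × (93/11)ⁿ ≥ 49, i.e. (93/11)ⁿ ≥ 23863/13.
(93/11)³ = 804357/1331 falls short of 23863/13 but (93/11)⁴ = 74805201/14641 reaches it, so n = 4.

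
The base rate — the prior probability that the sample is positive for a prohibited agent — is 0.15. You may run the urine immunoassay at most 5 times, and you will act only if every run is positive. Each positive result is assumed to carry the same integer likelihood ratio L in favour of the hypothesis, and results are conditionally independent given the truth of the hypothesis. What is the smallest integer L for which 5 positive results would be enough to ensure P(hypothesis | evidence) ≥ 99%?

Prior odds = 0.15/0.85 = 3/17.
Target odds = 0.99/0.01 = 99.
Need L⁵ ≥ 99 ÷ (3/17) = 561.
3⁵ = 243 < 561 ≤ 1024 = 4⁵, so L = 4.

4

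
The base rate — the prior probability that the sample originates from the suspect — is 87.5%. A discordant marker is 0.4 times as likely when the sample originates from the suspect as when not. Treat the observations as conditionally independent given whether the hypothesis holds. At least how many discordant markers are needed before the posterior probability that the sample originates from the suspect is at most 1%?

Prior odds = 0.875/0.125 = 7.
Likelihood ratio per discordant marker = 0.4.
Target odds: 0.01 ÷ 0.99 = 1/99.
Need 7 × 0.4ⁿ ≤ 1/99, i.e. 0.4ⁿ ≤ 1/693.
0.4⁷ = 128/78125 is still above 1/693 but 0.4⁸ = 256/390625 is at or below it, so n = 8.

8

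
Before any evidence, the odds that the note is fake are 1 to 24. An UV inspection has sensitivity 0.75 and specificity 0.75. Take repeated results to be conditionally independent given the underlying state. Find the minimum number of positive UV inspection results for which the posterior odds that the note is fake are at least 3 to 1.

4

Prior odds = 1/24.
False-positive rate = 1 − 0.75 = 0.25; likelihood ratio of a positive = 0.75/0.25 = 3.
Target odds = 3.
Need (1/24) × 3ⁿ ≥ 3, i.e. 3ⁿ ≥ 72.
3³ = 27 falls short of 72 but 3⁴ = 81 reaches it, so n = 4.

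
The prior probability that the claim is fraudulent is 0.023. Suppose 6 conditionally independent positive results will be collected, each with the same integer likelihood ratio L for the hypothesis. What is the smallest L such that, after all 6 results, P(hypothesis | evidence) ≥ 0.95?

Prior odds = 0.023/0.977 = 23/977.
Target odds = 0.95/0.05 = 19.
Need L⁶ ≥ 19 ÷ (23/977) = 18563/23.
3⁶ = 729 < 18563/23 ≤ 4096 = 4⁶, so L = 4.

4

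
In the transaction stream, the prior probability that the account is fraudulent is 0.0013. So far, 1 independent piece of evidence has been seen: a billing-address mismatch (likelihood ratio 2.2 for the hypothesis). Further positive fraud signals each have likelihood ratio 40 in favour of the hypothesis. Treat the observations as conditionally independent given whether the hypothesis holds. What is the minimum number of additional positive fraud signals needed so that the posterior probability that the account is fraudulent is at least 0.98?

3

Prior odds = 0.0013/0.9987 = 13/9987.
Bayes factor of the evidence already in hand = 2.2.
Odds after that evidence = (13/9987) × 2.2 = 143/49935.
Target odds = 0.98/0.02 = 49.
Need 40ⁿ ≥ 49 ÷ (143/49935) = 2446815/143.
40² = 1600 falls short of 2446815/143 but 40³ = 64000 reaches it, so n = 3.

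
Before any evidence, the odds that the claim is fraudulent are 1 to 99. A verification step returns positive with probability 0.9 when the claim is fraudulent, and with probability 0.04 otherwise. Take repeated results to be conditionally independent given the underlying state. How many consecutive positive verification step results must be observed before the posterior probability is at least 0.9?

3

Prior odds = 1/99.
Likelihood ratio of a positive result = 0.9/0.04 = 22.5.
Target posterior odds = 0.9/0.1 = 9.
Need (1/99) × 22.5ⁿ ≥ 9, i.e. 22.5ⁿ ≥ 891.
22.5² = 506.25 falls short of 891 but 22.5³ = 11390.625 reaches it, so n = 3.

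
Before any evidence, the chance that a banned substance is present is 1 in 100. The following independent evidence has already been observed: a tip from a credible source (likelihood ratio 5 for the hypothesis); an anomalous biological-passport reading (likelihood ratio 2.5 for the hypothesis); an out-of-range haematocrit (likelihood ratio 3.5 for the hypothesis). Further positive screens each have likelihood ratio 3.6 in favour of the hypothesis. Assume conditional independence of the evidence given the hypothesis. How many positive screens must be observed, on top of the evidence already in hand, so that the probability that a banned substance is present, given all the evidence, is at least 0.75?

Prior odds = 0.01/0.99 = 1/99.
Combined Bayes factor of the evidence already in hand = 5 × 2.5 × 3.5 = 43.75.
Odds after that evidence = (1/99) × 43.75 = 175/396.
Target odds = 0.75/0.25 = 3.
Need 3.6ⁿ ≥ 3 ÷ (175/396) = 1188/175.
3.6¹ = 3.6 falls short of 1188/175 but 3.6² = 12.96 reaches it, so n = 2.

2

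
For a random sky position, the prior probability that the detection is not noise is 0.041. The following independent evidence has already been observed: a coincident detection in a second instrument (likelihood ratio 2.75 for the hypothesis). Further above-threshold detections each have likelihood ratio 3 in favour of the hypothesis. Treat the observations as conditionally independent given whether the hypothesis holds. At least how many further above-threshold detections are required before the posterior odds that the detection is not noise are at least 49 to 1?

Prior odds = 0.041/0.959 = 41/959.
Bayes factor of the evidence already in hand = 2.75.
Odds after that evidence = (41/959) × 2.75 = 451/3836.
Target odds = 49.
Need 3ⁿ ≥ 49 ÷ (451/3836) = 187964/451.
3⁵ = 243 falls short of 187964/451 but 3⁶ = 729 reaches it, so n = 6.

6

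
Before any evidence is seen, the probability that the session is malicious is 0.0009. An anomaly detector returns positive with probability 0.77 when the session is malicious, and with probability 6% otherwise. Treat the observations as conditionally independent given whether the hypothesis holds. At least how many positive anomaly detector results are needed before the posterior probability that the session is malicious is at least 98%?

5

Prior odds: 0.0009 ÷ 0.9991 = 9/9991.
Likelihood ratio of a positive result = 0.77/0.06 = 77/6.
Target odds: 0.98 ÷ 0.02 = 49.
Require (77/6)ⁿ ≥ 49 ÷ (9/9991) = 489559/9.
(77/6)⁴ = 35153041/1296 falls short of 489559/9 but (77/6)⁵ ≈348095 reaches it, so n = 5.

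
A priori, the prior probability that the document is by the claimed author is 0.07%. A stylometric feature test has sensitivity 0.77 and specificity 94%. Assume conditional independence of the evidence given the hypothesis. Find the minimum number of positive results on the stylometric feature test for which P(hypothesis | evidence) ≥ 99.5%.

5

Prior odds: 0.0007 ÷ 0.9993 = 7/9993.
False-positive rate = 1 − 0.94 = 0.06; likelihood ratio of a positive = 0.77/0.06 = 77/6.
Target odds: 0.995 ÷ 0.005 = 199.
Require (77/6)ⁿ ≥ 199 ÷ (7/9993) = 1988607/7.
(77/6)⁴ = 35153041/1296 falls short of 1988607/7 but (77/6)⁵ ≈348095 reaches it, so n = 5.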